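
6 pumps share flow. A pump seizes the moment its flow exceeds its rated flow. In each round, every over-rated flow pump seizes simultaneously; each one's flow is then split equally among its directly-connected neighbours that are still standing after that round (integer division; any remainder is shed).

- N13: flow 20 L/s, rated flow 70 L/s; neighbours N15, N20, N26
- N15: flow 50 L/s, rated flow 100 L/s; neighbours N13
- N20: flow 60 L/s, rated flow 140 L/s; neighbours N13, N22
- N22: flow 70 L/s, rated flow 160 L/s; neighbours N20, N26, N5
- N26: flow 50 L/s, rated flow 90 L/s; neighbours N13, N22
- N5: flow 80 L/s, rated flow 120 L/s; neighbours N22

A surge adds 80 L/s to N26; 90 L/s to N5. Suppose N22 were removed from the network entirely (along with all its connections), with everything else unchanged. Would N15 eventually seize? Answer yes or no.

With N22 removed:
Round 1 — N26 at 130 > 90; N5 at 170 > 120. N26, N5 seize.
  N26 sheds 130 L/s to N13: 130 each.
    N13: 20+130 = 150 > 70
  N5 sheds 170 L/s: no online neighbours, lost.
Round 2 — N13 seizes.
  N13 sheds 150 L/s to N15, N20: 75 each.
    N15: 50+75 = 125 > 100
    N20: 60+75 = 135 ≤ 140
Round 3 — N15 seizes.
  N15 sheds 125 L/s: no online neighbours, lost.
No further seizures.

yes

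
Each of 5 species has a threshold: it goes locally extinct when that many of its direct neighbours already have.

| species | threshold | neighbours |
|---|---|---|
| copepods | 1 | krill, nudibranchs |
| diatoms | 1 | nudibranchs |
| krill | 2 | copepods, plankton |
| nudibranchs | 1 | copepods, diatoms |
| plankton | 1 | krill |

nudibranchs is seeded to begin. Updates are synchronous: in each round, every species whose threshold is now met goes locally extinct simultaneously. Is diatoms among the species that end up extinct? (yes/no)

Round 1 — nudibranchs goes locally extinct (initial).
Round 2 — checking thresholds:
  copepods: 1 of 2 neighbours ≥ 1, goes locally extinct.
  diatoms: 1 of 1 neighbours ≥ 1, goes locally extinct.
Round 3 — no new extinctions; cascade stops.

yes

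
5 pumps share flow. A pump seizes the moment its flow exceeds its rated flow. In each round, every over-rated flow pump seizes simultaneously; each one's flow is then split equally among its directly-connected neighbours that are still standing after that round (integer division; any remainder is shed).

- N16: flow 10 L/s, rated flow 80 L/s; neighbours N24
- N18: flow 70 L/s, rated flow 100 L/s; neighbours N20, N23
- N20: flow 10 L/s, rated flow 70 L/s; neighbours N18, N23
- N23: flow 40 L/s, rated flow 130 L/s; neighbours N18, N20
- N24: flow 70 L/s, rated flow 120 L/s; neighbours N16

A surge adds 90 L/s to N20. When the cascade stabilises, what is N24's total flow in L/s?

Round 1 — N20 at 100 > 70. N20 seizes.
  N20 sheds 100 L/s to N18, N23: 50 each.
    N18: 70+50 = 120 > 100
    N23: 40+50 = 90 ≤ 130
Round 2 — N18 seizes.
  N18 sheds 120 L/s to N23: 120 each.
    N23: 90+120 = 210 > 130
Round 3 — N23 seizes.
  N23 sheds 210 L/s: no online neighbours, lost.
No further seizures.

70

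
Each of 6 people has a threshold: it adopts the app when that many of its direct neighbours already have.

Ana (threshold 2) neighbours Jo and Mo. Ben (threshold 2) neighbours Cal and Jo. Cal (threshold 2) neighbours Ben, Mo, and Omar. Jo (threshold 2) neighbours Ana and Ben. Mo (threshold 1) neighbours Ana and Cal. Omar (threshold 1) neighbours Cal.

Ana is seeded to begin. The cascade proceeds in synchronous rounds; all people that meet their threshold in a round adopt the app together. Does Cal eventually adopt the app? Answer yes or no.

no

Round 1 — Ana adopts the app (initial).
Round 2 — checking thresholds:
  Jo: 1 of 2 neighbours < 2, holds.
  Mo: 1 of 2 neighbours ≥ 1, adopts the app.
Round 3 — no new adoptions; cascade stops.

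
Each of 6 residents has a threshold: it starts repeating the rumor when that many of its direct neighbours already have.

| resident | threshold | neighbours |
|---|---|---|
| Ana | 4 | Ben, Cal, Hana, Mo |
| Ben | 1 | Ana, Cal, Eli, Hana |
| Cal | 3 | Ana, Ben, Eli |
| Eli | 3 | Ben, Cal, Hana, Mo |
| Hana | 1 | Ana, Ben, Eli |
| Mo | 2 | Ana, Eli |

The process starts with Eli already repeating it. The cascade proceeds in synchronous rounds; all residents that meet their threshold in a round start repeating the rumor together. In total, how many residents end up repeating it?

3

Round 1 — Eli starts repeating the rumor (initial).
Round 2 — checking thresholds:
  Ben: 1 of 4 neighbours ≥ 1, starts repeating the rumor.
  Cal: 1 of 3 neighbours < 3, holds.
  Hana: 1 of 3 neighbours ≥ 1, starts repeating the rumor.
  Mo: 1 of 2 neighbours < 2, holds.
Round 3 — no new spreads; cascade stops.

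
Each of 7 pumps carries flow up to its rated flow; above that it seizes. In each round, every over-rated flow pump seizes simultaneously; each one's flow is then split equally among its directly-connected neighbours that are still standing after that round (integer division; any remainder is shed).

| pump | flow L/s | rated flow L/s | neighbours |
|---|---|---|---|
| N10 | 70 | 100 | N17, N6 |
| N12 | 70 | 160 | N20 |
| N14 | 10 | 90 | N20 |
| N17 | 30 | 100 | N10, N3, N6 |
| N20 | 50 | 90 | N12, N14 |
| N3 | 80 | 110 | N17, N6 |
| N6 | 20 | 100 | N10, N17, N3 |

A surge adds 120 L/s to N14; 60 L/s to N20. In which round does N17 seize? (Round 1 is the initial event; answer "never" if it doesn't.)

Round 1 — N14 at 130 > 90; N20 at 110 > 90. N14, N20 seize.
  N14 sheds 130 L/s: no online neighbours, lost.
  N20 sheds 110 L/s to N12: 110 each.
    N12: 70+110 = 180 > 160
Round 2 — N12 seizes.
  N12 sheds 180 L/s: no online neighbours, lost.
No further seizures.

never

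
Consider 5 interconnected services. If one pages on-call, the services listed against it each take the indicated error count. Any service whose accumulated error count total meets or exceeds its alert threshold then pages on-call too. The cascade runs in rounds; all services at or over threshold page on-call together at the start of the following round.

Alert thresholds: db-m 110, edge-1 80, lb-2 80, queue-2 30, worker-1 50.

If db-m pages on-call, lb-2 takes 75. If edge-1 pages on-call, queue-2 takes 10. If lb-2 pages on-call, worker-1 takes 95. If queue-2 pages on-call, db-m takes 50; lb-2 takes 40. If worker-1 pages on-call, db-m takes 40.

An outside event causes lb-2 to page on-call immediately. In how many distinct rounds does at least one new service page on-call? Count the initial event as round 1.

Round 1 — lb-2 pages on-call (initial).
  worker-1: +95 → 95 ≥ 50
Round 2 — worker-1 pages on-call.
  db-m: +40 → 40 < 110
No further pages.

2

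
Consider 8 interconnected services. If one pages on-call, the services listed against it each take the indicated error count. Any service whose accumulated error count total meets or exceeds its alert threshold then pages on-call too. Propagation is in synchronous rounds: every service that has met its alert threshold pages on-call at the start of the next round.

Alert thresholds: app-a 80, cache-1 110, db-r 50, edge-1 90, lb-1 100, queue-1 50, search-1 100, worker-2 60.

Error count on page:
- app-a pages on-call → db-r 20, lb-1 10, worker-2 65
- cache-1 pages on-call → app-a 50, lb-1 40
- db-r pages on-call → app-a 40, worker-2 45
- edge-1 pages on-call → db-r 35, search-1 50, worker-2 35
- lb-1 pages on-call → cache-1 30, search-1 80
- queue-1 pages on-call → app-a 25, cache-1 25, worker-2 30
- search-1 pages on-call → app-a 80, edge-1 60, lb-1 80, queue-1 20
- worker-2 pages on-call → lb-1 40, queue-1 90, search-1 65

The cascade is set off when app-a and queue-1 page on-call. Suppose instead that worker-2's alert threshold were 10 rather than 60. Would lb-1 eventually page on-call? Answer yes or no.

no

With worker-2's alert threshold at 10:
Round 1 — app-a, queue-1 page on-call (initial).
  cache-1: +25 → 25 < 110
  db-r: +20 → 20 < 50
  lb-1: +10 → 10 < 100
  worker-2: +65+30 → 95 ≥ 10
Round 2 — worker-2 pages on-call.
  lb-1: +40 → 50 < 100
  search-1: +65 → 65 < 100
No further pages.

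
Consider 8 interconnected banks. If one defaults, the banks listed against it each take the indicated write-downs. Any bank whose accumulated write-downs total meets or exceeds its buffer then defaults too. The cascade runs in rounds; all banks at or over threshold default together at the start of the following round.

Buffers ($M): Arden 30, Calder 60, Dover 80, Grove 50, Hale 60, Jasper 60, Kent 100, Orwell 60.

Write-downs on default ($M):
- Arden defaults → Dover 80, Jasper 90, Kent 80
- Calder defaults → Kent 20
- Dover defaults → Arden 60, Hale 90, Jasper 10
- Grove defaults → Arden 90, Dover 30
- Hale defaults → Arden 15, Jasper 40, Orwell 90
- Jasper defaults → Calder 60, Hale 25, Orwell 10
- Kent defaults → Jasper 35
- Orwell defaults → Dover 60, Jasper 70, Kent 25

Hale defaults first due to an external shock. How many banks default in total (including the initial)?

Round 1 — Hale defaults (initial).
  Arden: +15 → 15 < 30
  Jasper: +40 → 40 < 60
  Orwell: +90 → 90 ≥ 60
Round 2 — Orwell defaults.
  Dover: +60 → 60 < 80
  Jasper: +70 → 110 ≥ 60
  Kent: +25 → 25 < 100
Round 3 — Jasper defaults.
  Calder: +60 → 60 ≥ 60
Round 4 — Calder defaults.
  Kent: +20 → 45 < 100
No further defaults.

4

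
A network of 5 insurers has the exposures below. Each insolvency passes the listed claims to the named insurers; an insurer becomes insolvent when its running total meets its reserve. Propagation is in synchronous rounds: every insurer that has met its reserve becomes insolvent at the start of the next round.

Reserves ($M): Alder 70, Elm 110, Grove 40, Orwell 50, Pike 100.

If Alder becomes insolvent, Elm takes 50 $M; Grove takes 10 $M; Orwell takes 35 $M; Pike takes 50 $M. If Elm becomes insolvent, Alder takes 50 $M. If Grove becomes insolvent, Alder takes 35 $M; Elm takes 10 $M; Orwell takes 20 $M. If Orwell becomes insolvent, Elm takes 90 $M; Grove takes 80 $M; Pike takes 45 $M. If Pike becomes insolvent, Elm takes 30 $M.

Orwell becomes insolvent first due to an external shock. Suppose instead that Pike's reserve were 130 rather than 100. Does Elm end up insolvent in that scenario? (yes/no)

With Pike's reserve at 130:
Round 1 — Orwell becomes insolvent (initial).
  Elm: +90 → 90 < 110
  Grove: +80 → 80 ≥ 40
  Pike: +45 → 45 < 130
Round 2 — Grove becomes insolvent.
  Alder: +35 → 35 < 70
  Elm: +10 → 100 < 110
No further insolvencies.

no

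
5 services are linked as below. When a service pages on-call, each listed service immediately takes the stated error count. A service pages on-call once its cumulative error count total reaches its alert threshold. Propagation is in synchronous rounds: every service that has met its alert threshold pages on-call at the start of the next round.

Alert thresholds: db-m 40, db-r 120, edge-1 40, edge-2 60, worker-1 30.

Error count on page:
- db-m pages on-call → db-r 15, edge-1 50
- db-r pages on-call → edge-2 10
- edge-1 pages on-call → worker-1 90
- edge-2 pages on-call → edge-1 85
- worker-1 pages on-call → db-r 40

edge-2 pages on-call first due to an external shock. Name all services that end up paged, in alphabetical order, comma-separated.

edge-1, edge-2, worker-1

Round 1 — edge-2 pages on-call (initial).
  edge-1: +85 → 85 ≥ 40
Round 2 — edge-1 pages on-call.
  worker-1: +90 → 90 ≥ 30
Round 3 — worker-1 pages on-call.
  db-r: +40 → 40 < 120
No further pages.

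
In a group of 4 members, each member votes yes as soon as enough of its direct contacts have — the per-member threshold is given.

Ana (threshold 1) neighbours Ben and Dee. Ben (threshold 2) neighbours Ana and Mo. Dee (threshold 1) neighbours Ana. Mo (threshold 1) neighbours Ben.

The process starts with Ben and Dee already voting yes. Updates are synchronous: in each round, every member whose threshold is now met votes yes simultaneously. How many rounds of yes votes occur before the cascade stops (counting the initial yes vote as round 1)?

Round 1 — Ben, Dee vote yes (initial).
Round 2 — checking thresholds:
  Ana: 2 of 2 neighbours ≥ 1, votes yes.
  Mo: 1 of 1 neighbours ≥ 1, votes yes.
Round 3 — no new yes votes; cascade stops.

2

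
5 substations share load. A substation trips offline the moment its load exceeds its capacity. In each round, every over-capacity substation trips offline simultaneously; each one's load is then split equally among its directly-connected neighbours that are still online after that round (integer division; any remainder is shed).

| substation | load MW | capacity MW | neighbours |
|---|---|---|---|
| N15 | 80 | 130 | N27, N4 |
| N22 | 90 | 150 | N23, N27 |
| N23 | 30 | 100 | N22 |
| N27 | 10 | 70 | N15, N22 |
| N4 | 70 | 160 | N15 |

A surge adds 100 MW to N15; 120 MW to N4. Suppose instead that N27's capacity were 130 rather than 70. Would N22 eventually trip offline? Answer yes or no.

With N27's capacity at 130:
Round 1 — N15 at 180 > 130; N4 at 190 > 160. N15, N4 trip offline.
  N15 sheds 180 MW to N27: 180 each.
    N27: 10+180 = 190 > 130
  N4 sheds 190 MW: no online neighbours, lost.
Round 2 — N27 trips offline.
  N27 sheds 190 MW to N22: 190 each.
    N22: 90+190 = 280 > 150
Round 3 — N22 trips offline.
  N22 sheds 280 MW to N23: 280 each.
    N23: 30+280 = 310 > 100
Round 4 — N23 trips offline.
  N23 sheds 310 MW: no online neighbours, lost.
No further trips.

yes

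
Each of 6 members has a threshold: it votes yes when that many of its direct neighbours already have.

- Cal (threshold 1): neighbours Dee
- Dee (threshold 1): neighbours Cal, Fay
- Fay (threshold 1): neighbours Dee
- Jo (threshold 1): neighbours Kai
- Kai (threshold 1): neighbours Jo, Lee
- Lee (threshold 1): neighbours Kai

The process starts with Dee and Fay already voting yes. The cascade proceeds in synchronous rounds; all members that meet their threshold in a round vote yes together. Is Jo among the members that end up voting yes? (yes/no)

no

Round 1 — Dee, Fay vote yes (initial).
Round 2 — checking thresholds:
  Cal: 1 of 1 neighbours ≥ 1, votes yes.
Round 3 — no new yes votes; cascade stops.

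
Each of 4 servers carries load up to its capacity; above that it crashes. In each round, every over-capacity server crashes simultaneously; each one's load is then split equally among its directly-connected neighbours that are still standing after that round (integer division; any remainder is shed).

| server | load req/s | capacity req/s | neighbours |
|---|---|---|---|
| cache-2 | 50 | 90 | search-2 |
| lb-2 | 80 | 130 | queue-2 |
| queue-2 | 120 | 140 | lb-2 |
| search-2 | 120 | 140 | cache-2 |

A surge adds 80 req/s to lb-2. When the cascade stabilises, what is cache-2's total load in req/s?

50

Round 1 — lb-2 at 160 > 130. lb-2 crashes.
  lb-2 sheds 160 req/s to queue-2: 160 each.
    queue-2: 120+160 = 280 > 140
Round 2 — queue-2 crashes.
  queue-2 sheds 280 req/s: no online neighbours, lost.
No further crashes.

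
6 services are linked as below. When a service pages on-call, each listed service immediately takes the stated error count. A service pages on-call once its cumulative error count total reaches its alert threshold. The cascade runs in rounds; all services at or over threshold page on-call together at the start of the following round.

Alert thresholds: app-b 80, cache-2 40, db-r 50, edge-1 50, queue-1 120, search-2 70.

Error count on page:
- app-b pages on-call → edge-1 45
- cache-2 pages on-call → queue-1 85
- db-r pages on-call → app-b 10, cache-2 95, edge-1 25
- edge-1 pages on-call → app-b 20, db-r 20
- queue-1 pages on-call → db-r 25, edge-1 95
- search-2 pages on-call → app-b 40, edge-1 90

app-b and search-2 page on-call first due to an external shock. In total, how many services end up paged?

3

Round 1 — app-b, search-2 page on-call (initial).
  edge-1: +45+90 → 135 ≥ 50
Round 2 — edge-1 pages on-call.
  db-r: +20 → 20 < 50
No further pages.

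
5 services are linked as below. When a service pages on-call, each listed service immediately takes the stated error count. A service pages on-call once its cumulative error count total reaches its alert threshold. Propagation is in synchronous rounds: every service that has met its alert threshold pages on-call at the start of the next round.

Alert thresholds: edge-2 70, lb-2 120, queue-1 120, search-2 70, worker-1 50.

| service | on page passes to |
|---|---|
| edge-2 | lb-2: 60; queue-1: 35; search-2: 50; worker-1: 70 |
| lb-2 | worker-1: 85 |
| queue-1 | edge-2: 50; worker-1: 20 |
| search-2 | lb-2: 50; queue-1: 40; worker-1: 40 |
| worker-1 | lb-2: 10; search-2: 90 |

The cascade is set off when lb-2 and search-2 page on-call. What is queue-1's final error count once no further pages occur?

40

Round 1 — lb-2, search-2 page on-call (initial).
  queue-1: +40 → 40 < 120
  worker-1: +85+40 → 125 ≥ 50
Round 2 — worker-1 pages on-call.
No further pages.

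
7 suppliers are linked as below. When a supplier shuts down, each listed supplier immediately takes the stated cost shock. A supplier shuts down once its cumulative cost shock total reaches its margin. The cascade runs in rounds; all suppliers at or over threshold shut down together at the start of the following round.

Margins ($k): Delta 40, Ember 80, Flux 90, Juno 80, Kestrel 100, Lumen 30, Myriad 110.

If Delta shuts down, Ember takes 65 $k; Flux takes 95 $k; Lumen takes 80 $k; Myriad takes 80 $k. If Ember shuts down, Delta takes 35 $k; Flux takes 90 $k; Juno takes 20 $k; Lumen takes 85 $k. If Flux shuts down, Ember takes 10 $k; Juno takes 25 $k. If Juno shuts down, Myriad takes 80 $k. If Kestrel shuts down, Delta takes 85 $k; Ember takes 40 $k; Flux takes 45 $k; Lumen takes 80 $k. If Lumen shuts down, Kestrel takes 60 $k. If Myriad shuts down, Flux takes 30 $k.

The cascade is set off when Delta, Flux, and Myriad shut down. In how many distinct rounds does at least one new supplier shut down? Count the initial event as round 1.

Round 1 — Delta, Flux, Myriad shut down (initial).
  Ember: +65+10 → 75 < 80
  Juno: +25 → 25 < 80
  Lumen: +80 → 80 ≥ 30
Round 2 — Lumen shuts down.
  Kestrel: +60 → 60 < 100
No further shutdowns.

2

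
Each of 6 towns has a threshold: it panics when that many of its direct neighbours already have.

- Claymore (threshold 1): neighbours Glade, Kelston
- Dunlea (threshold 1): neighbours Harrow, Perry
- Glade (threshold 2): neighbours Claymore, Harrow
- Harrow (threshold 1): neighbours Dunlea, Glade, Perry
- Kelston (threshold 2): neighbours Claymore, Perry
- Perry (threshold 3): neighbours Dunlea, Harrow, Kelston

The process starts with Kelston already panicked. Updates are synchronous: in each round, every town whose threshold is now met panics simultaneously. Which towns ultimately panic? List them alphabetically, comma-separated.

Claymore, Kelston

Round 1 — Kelston panics (initial).
Round 2 — checking thresholds:
  Claymore: 1 of 2 neighbours ≥ 1, panics.
  Perry: 1 of 3 neighbours < 3, holds.
Round 3 — no new panics; cascade stops.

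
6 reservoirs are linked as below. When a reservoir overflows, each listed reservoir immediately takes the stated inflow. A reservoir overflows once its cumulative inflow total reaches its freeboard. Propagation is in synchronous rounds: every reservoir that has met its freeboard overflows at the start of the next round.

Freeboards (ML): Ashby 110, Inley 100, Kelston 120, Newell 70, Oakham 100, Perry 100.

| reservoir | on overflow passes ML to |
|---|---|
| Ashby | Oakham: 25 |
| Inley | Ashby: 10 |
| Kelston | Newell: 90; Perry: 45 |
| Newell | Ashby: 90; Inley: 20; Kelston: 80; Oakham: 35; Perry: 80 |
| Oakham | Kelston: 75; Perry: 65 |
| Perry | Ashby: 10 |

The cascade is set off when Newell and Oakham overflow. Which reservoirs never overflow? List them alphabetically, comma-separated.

Round 1 — Newell, Oakham overflow (initial).
  Ashby: +90 → 90 < 110
  Inley: +20 → 20 < 100
  Kelston: +80+75 → 155 ≥ 120
  Perry: +80+65 → 145 ≥ 100
Round 2 — Kelston, Perry overflow.
  Ashby: +10 → 100 < 110
No further overflows.

Ashby, Inley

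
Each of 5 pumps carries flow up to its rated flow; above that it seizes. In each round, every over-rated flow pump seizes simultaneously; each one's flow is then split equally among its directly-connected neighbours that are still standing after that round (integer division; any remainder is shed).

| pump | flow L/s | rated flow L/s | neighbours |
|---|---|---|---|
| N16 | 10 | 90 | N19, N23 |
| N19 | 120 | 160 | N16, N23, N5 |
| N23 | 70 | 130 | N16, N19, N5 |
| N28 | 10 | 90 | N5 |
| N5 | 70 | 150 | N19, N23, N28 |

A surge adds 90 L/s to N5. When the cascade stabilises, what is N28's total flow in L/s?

Round 1 — N5 at 160 > 150. N5 seizes.
  N5 sheds 160 L/s to N19, N23, N28: 53 each (1 lost).
    N19: 120+53 = 173 > 160
    N23: 70+53 = 123 ≤ 130
    N28: 10+53 = 63 ≤ 90
Round 2 — N19 seizes.
  N19 sheds 173 L/s to N16, N23: 86 each (1 lost).
    N16: 10+86 = 96 > 90
    N23: 123+86 = 209 > 130
Round 3 — N16, N23 seize.
  N16 sheds 96 L/s: no online neighbours, lost.
  N23 sheds 209 L/s: no online neighbours, lost.
No further seizures.

63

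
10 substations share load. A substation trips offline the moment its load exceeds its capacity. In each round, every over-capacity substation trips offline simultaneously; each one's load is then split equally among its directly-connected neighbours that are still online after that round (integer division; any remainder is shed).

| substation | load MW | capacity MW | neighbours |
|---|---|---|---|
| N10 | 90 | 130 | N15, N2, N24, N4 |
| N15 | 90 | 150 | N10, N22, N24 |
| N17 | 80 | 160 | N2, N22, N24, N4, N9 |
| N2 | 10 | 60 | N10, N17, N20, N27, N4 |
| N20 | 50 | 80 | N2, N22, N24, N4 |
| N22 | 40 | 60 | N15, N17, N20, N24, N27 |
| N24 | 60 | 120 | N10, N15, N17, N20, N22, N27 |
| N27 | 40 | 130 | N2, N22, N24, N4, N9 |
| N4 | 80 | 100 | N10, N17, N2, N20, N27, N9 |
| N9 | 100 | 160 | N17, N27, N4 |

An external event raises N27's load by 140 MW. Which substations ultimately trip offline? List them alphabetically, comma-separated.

Round 1 — N27 at 180 > 130. N27 trips offline.
  N27 sheds 180 MW to N2, N22, N24, N4, N9: 36 each.
    N2: 10+36 = 46 ≤ 60
    N22: 40+36 = 76 > 60
    N24: 60+36 = 96 ≤ 120
    N4: 80+36 = 116 > 100
    N9: 100+36 = 136 ≤ 160
Round 2 — N22, N4 trip offline.
  N22 sheds 76 MW to N15, N17, N20, N24: 19 each.
    N15: 90+19 = 109 ≤ 150
    N17: 80+19 = 99 ≤ 160
    N20: 50+19 = 69 ≤ 80
    N24: 96+19 = 115 ≤ 120
  N4 sheds 116 MW to N10, N17, N2, N20, N9: 23 each (1 lost).
    N10: 90+23 = 113 ≤ 130
    N17: 99+23 = 122 ≤ 160
    N2: 46+23 = 69 > 60
    N20: 69+23 = 92 > 80
    N9: 136+23 = 159 ≤ 160
Round 3 — N2, N20 trip offline.
  N2 sheds 69 MW to N10, N17: 34 each (1 lost).
    N10: 113+34 = 147 > 130
    N17: 122+34 = 156 ≤ 160
  N20 sheds 92 MW to N24: 92 each.
    N24: 115+92 = 207 > 120
Round 4 — N10, N24 trip offline.
  N10 sheds 147 MW to N15: 147 each.
    N15: 109+147 = 256 > 150
  N24 sheds 207 MW to N15, N17: 103 each (1 lost).
    N15: 256+103 = 359 > 150
    N17: 156+103 = 259 > 160
Round 5 — N15, N17 trip offline.
  N15 sheds 359 MW: no online neighbours, lost.
  N17 sheds 259 MW to N9: 259 each.
    N9: 159+259 = 418 > 160
Round 6 — N9 trips offline.
  N9 sheds 418 MW: no online neighbours, lost.
No further trips.

N10, N15, N17, N2, N20, N22, N24, N27, N4, N9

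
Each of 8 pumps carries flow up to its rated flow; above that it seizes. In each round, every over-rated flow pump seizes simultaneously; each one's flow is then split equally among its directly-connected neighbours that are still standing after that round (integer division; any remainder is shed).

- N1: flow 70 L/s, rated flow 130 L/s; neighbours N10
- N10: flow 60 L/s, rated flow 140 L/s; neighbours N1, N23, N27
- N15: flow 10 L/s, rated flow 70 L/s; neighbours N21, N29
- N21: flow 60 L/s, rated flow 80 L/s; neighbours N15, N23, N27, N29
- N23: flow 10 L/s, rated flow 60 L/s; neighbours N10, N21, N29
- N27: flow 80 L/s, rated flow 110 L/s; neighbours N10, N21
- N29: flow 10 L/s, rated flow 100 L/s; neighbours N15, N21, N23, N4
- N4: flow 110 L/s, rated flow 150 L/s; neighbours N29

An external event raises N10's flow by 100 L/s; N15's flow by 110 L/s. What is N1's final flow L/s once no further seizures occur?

Round 1 — N10 at 160 > 140; N15 at 120 > 70. N10, N15 seize.
  N10 sheds 160 L/s to N1, N23, N27: 53 each (1 lost).
    N1: 70+53 = 123 ≤ 130
    N23: 10+53 = 63 > 60
    N27: 80+53 = 133 > 110
  N15 sheds 120 L/s to N21, N29: 60 each.
    N21: 60+60 = 120 > 80
    N29: 10+60 = 70 ≤ 100
Round 2 — N21, N23, N27 seize.
  N21 sheds 120 L/s to N29: 120 each.
    N29: 70+120 = 190 > 100
  N23 sheds 63 L/s to N29: 63 each.
    N29: 190+63 = 253 > 100
  N27 sheds 133 L/s: no online neighbours, lost.
Round 3 — N29 seizes.
  N29 sheds 253 L/s to N4: 253 each.
    N4: 110+253 = 363 > 150
Round 4 — N4 seizes.
  N4 sheds 363 L/s: no online neighbours, lost.
No further seizures.

123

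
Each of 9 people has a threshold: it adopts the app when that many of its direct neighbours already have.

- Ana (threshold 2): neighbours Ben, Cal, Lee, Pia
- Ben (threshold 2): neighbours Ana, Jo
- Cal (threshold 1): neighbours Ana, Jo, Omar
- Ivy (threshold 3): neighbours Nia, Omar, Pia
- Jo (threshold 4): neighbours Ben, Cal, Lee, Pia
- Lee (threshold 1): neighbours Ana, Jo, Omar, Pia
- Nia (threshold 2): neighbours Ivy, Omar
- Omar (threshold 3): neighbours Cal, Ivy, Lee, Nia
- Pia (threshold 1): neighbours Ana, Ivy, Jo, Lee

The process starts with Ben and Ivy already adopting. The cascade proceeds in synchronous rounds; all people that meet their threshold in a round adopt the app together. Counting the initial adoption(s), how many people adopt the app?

Round 1 — Ben, Ivy adopt the app (initial).
Round 2 — checking thresholds:
  Ana: 1 of 4 neighbours < 2, not yet.
  Jo: 1 of 4 neighbours < 4, not yet.
  Nia: 1 of 2 neighbours < 2, not yet.
  Omar: 1 of 4 neighbours < 3, not yet.
  Pia: 1 of 4 neighbours ≥ 1, adopts the app.
Round 3 — checking thresholds:
  Ana: 2 of 4 neighbours ≥ 2, adopts the app.
  Jo: 2 of 4 neighbours < 4, not yet.
  Lee: 1 of 4 neighbours ≥ 1, adopts the app.
  Nia: 1 of 2 neighbours < 2, not yet.
  Omar: 1 of 4 neighbours < 3, not yet.
Round 4 — checking thresholds:
  Cal: 1 of 3 neighbours ≥ 1, adopts the app.
  Jo: 3 of 4 neighbours < 4, not yet.
  Nia: 1 of 2 neighbours < 2, not yet.
  Omar: 2 of 4 neighbours < 3, not yet.
Round 5 — checking thresholds:
  Jo: 4 of 4 neighbours ≥ 4, adopts the app.
  Nia: 1 of 2 neighbours < 2, not yet.
  Omar: 3 of 4 neighbours ≥ 3, adopts the app.
Round 6 — checking thresholds:
  Nia: 2 of 2 neighbours ≥ 2, adopts the app.
Round 7 — no new adoptions; cascade stops.

9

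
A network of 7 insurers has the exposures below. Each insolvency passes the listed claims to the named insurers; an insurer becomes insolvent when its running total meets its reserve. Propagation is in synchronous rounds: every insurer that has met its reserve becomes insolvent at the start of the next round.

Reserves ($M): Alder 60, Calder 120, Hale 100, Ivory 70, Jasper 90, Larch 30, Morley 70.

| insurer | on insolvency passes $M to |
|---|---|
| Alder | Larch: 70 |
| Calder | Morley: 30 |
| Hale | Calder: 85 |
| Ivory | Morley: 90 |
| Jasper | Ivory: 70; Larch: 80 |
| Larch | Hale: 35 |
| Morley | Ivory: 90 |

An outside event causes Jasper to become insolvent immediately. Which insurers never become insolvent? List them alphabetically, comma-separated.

Alder, Calder, Hale

Round 1 — Jasper becomes insolvent (initial).
  Ivory: +70 → 70 ≥ 70
  Larch: +80 → 80 ≥ 30
Round 2 — Ivory, Larch become insolvent.
  Hale: +35 → 35 < 100
  Morley: +90 → 90 ≥ 70
Round 3 — Morley becomes insolvent.
No further insolvencies.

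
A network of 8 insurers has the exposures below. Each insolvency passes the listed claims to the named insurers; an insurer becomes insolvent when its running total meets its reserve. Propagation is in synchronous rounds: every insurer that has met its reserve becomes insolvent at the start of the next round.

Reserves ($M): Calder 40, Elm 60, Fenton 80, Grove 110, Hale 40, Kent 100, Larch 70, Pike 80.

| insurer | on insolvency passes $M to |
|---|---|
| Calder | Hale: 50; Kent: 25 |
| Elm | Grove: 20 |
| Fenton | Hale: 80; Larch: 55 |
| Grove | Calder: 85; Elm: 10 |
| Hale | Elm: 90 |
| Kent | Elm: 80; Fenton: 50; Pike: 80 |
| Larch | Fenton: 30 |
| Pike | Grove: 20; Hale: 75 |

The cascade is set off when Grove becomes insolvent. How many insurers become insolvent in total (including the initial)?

Round 1 — Grove becomes insolvent (initial).
  Calder: +85 → 85 ≥ 40
  Elm: +10 → 10 < 60
Round 2 — Calder becomes insolvent.
  Hale: +50 → 50 ≥ 40
  Kent: +25 → 25 < 100
Round 3 — Hale becomes insolvent.
  Elm: +90 → 100 ≥ 60
Round 4 — Elm becomes insolvent.
No further insolvencies.

4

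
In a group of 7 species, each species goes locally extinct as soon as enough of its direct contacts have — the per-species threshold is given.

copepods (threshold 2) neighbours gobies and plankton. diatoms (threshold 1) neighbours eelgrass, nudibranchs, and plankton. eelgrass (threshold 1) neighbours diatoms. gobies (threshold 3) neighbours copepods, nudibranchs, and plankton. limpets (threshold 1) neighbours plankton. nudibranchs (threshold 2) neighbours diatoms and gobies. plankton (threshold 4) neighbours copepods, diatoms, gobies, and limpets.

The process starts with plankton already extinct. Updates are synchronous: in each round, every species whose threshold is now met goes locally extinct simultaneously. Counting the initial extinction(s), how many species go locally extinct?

4

Round 1 — plankton goes locally extinct (initial).
Round 2 — checking thresholds:
  copepods: 1 of 2 neighbours < 2, below threshold.
  diatoms: 1 of 3 neighbours ≥ 1, goes locally extinct.
  gobies: 1 of 3 neighbours < 3, below threshold.
  limpets: 1 of 1 neighbours ≥ 1, goes locally extinct.
Round 3 — checking thresholds:
  copepods: 1 of 2 neighbours < 2, below threshold.
  eelgrass: 1 of 1 neighbours ≥ 1, goes locally extinct.
  gobies: 1 of 3 neighbours < 3, below threshold.
  nudibranchs: 1 of 2 neighbours < 2, below threshold.
Round 4 — no new extinctions; cascade stops.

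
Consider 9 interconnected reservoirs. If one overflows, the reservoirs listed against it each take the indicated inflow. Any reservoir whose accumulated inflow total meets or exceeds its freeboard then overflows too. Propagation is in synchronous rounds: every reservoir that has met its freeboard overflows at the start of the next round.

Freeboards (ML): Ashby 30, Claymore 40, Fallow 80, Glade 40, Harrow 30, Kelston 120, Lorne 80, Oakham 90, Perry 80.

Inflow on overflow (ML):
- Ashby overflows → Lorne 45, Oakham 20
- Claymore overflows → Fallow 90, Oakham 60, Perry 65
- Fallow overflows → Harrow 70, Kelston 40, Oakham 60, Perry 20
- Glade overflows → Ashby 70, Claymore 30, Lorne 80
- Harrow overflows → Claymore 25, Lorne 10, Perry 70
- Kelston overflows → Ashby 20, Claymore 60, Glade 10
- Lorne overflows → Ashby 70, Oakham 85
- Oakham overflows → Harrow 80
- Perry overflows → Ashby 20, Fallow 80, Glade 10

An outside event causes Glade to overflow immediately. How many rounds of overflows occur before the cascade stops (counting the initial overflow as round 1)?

Round 1 — Glade overflows (initial).
  Ashby: +70 → 70 ≥ 30
  Claymore: +30 → 30 < 40
  Lorne: +80 → 80 ≥ 80
Round 2 — Ashby, Lorne overflow.
  Oakham: +20+85 → 105 ≥ 90
Round 3 — Oakham overflows.
  Harrow: +80 → 80 ≥ 30
Round 4 — Harrow overflows.
  Claymore: +25 → 55 ≥ 40
  Perry: +70 → 70 < 80
Round 5 — Claymore overflows.
  Fallow: +90 → 90 ≥ 80
  Perry: +65 → 135 ≥ 80
Round 6 — Fallow, Perry overflow.
  Kelston: +40 → 40 < 120
No further overflows.

6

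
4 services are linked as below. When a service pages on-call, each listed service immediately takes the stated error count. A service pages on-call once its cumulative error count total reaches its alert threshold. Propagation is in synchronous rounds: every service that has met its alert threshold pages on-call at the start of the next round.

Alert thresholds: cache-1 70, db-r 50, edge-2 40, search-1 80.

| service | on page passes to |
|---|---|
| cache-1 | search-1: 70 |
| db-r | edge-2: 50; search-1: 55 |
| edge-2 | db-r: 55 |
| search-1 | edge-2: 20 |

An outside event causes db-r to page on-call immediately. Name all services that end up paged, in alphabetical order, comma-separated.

db-r, edge-2

Round 1 — db-r pages on-call (initial).
  edge-2: +50 → 50 ≥ 40
  search-1: +55 → 55 < 80
Round 2 — edge-2 pages on-call.
No further pages.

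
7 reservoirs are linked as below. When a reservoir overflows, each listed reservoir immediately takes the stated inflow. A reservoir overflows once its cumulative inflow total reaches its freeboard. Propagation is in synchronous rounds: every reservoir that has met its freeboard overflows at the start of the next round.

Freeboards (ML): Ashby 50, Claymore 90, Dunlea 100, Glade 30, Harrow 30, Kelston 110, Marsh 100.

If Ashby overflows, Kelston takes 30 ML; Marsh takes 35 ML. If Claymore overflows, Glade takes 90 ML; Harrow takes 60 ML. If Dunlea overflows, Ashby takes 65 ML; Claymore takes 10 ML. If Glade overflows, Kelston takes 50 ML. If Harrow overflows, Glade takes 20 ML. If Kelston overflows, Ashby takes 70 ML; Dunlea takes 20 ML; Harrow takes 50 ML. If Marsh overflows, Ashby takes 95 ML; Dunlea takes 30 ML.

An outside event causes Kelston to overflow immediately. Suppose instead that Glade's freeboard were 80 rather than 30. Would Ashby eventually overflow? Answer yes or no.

With Glade's freeboard at 80:
Round 1 — Kelston overflows (initial).
  Ashby: +70 → 70 ≥ 50
  Dunlea: +20 → 20 < 100
  Harrow: +50 → 50 ≥ 30
Round 2 — Ashby, Harrow overflow.
  Glade: +20 → 20 < 80
  Marsh: +35 → 35 < 100
No further overflows.

yes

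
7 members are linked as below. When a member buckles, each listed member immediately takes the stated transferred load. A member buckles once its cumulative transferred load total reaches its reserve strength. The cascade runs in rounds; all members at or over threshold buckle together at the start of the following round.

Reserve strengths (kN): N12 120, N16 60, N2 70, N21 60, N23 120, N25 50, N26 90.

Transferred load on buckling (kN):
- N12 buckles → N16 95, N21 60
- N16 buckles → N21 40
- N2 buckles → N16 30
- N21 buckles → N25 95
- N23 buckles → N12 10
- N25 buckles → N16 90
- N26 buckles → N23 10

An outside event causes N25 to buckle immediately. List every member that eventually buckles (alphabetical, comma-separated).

N16, N25

Round 1 — N25 buckles (initial).
  N16: +90 → 90 ≥ 60
Round 2 — N16 buckles.
  N21: +40 → 40 < 60
No further bucklings.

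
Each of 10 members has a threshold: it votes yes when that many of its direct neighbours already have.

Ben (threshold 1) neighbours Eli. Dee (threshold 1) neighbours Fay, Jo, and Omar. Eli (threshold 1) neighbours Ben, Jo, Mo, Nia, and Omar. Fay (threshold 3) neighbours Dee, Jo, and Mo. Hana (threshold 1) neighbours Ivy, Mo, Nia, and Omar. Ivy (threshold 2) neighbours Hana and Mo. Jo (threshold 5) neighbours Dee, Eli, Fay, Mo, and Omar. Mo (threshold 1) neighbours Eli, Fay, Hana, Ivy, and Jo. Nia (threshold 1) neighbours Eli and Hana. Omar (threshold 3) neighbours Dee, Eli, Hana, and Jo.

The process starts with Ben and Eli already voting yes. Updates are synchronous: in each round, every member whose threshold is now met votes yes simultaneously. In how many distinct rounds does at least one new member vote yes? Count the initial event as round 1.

4

Round 1 — Ben, Eli vote yes (initial).
Round 2 — checking thresholds:
  Jo: 1 of 5 neighbours < 5, holds.
  Mo: 1 of 5 neighbours ≥ 1, votes yes.
  Nia: 1 of 2 neighbours ≥ 1, votes yes.
  Omar: 1 of 4 neighbours < 3, holds.
Round 3 — checking thresholds:
  Fay: 1 of 3 neighbours < 3, holds.
  Hana: 2 of 4 neighbours ≥ 1, votes yes.
  Ivy: 1 of 2 neighbours < 2, holds.
  Jo: 2 of 5 neighbours < 5, holds.
  Omar: 1 of 4 neighbours < 3, holds.
Round 4 — checking thresholds:
  Fay: 1 of 3 neighbours < 3, holds.
  Ivy: 2 of 2 neighbours ≥ 2, votes yes.
  Jo: 2 of 5 neighbours < 5, holds.
  Omar: 2 of 4 neighbours < 3, holds.
Round 5 — no new yes votes; cascade stops.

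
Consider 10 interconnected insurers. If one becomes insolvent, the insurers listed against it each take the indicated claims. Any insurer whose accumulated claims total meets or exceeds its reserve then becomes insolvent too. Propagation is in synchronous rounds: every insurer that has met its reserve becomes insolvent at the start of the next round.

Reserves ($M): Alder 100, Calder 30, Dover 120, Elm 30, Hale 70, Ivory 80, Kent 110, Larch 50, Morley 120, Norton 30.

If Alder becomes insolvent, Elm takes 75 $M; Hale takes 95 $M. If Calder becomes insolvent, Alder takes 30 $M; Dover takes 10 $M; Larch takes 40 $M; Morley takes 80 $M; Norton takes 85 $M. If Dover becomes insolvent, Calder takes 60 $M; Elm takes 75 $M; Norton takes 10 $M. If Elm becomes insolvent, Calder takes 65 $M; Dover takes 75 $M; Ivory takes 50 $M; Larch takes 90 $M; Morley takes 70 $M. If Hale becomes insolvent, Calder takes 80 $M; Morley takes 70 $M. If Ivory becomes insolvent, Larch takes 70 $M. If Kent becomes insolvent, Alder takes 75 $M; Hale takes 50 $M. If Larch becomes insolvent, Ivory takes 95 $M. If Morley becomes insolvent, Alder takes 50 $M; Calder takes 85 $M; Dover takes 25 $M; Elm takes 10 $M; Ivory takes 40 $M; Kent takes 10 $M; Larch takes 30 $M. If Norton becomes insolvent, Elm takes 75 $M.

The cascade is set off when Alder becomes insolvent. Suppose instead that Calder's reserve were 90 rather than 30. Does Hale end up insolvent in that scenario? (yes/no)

yes

With Calder's reserve at 90:
Round 1 — Alder becomes insolvent (initial).
  Elm: +75 → 75 ≥ 30
  Hale: +95 → 95 ≥ 70
Round 2 — Elm, Hale become insolvent.
  Calder: +65+80 → 145 ≥ 90
  Dover: +75 → 75 < 120
  Ivory: +50 → 50 < 80
  Larch: +90 → 90 ≥ 50
  Morley: +70+70 → 140 ≥ 120
Round 3 — Calder, Larch, Morley become insolvent.
  Dover: +10+25 → 110 < 120
  Ivory: +95+40 → 185 ≥ 80
  Kent: +10 → 10 < 110
  Norton: +85 → 85 ≥ 30
Round 4 — Ivory, Norton become insolvent.
No further insolvencies.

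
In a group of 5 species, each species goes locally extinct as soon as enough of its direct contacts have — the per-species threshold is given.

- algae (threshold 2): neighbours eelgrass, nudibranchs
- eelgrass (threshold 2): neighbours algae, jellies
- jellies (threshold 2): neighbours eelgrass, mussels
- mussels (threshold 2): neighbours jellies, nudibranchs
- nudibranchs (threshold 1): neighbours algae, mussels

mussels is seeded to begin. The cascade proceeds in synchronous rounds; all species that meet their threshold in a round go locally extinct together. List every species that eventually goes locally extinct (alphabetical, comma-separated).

Round 1 — mussels goes locally extinct (initial).
Round 2 — checking thresholds:
  jellies: 1 of 2 neighbours < 2, below threshold.
  nudibranchs: 1 of 2 neighbours ≥ 1, goes locally extinct.
Round 3 — no new extinctions; cascade stops.

mussels, nudibranchs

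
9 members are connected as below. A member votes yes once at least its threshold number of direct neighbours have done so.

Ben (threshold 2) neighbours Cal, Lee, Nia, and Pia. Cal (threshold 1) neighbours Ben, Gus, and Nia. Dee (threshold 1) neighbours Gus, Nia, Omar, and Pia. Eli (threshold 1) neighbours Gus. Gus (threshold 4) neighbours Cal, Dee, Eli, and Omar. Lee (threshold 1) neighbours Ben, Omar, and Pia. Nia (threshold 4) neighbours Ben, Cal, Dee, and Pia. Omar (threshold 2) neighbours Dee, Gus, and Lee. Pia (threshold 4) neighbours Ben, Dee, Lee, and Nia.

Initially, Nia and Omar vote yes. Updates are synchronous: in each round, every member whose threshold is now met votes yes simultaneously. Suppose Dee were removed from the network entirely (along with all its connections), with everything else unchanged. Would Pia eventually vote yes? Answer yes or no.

With Dee removed:
Round 1 — Nia, Omar vote yes (initial).
Round 2 — checking thresholds:
  Ben: 1 of 4 neighbours < 2, not yet.
  Cal: 1 of 3 neighbours ≥ 1, votes yes.
  Gus: 1 of 3 neighbours < 4, not yet.
  Lee: 1 of 3 neighbours ≥ 1, votes yes.
  Pia: 1 of 3 neighbours < 4, not yet.
Round 3 — checking thresholds:
  Ben: 3 of 4 neighbours ≥ 2, votes yes.
  Gus: 2 of 3 neighbours < 4, not yet.
  Pia: 2 of 3 neighbours < 4, not yet.
Round 4 — no new yes votes; cascade stops.

no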